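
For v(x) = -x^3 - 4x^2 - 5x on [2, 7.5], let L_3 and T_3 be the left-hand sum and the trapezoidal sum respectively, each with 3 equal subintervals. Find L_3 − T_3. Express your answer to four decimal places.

L_3 ≈ -929.525463.
T_3 ≈ -1525.702546.
L_3 − T_3 ≈ 596.1771.

596.1771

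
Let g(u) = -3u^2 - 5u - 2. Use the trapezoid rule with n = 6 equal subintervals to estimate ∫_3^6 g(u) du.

-262.875

Δu = (6 − 3)/6 = 0.5.
g(3) = -44, g(3.5) = -56.25, g(4) = -70, g(4.5) = -85.25, g(5) = -102, g(5.5) = -120.25, g(6) = -140.
T_6 = (Δu/2)·[g(u_0) + 2g(u_1) + ... + 2g(u_{5}) + g(u_6)].
Sum = -262.875.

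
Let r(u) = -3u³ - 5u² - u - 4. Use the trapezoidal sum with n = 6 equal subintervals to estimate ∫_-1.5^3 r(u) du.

Δu = (3 − (-1.5))/6 = 0.75.
r(-1.5) = -3.625, r(-0.75) = -4.796875, r(0) = -4, r(0.75) = -8.828125, r(1.5) = -26.875, r(2.25) = -65.734375, r(3) = -133.
T_6 = (Δu/2)·[r(u_0) + 2r(u_1) + ... + 2r(u_{5}) + r(u_6)].
Sum = -133.91015625.

-133.91015625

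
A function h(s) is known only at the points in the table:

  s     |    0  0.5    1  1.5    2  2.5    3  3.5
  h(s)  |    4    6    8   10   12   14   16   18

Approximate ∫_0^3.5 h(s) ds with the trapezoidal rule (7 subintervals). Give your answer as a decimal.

Δs = 0.5.
T_7 = (0.5/2)·[4 + 2·6 + 2·8 + 2·10 + 2·12 + 2·14 + 2·16 + 18] = 38.5.

38.5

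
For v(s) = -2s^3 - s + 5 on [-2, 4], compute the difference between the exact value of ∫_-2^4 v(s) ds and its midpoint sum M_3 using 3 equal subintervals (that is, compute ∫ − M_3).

-12

Exact integral: ∫_-2^4 v(s) ds = -96.
M_3 = -84.
Error = -96 − (-84) = -12.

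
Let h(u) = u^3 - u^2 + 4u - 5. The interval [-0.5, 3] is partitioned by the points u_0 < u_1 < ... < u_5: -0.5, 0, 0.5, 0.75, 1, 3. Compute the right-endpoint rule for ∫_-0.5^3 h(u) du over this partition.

45.15234375

Subinterval widths: 0.5, 0.5, 0.25, 0.25, 2.
Right endpoints: 0, 0.5, 0.75, 1, 3.
h(0) = -5, h(0.5) = -3.125, h(0.75) = -2.140625, h(1) = -1, h(3) = 25.
Sum = Σ Δu_i · h(u_i).
Sum = 45.15234375.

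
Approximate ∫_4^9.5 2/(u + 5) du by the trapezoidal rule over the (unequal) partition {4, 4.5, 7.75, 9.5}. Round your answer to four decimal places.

0.9631

Subinterval widths: 0.5, 3.25, 1.75.
f(4) = 2/9, f(4.5) = 4/19, f(7.75) = 8/51, f(9.5) = 4/29.
On each subinterval the trapezoid contributes (Δu_i/2)·[f(u_{i-1}) + f(u_i)].
Sum ≈ 0.9631.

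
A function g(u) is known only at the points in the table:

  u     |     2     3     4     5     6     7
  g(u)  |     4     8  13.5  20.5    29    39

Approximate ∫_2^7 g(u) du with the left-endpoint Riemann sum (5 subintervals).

75

Δu = 1.
Sum = 1·[4 + 8 + 13.5 + 20.5 + 29] = 75.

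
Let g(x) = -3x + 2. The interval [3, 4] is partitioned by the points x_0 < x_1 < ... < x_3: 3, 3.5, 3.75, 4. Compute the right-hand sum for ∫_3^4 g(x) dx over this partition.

-9.0625

Subinterval widths: 0.5, 0.25, 0.25.
Right endpoints: 3.5, 3.75, 4.
g(3.5) = -8.5, g(3.75) = -9.25, g(4) = -10.
Sum = Σ Δx_i · g(x_i).
Sum = -9.0625.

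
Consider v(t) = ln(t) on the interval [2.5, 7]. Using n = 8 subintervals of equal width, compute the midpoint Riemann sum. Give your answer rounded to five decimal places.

6.83402

Δt = (7 − 2.5)/8 = 0.5625.
Midpoints: 2.78125, 3.34375, 3.90625, 4.46875, 5.03125, 5.59375, 6.15625, 6.71875.
v(2.78125) ≈ 1.02290, v(3.34375) ≈ 1.20709, v(3.90625) ≈ 1.36258, v(4.46875) ≈ 1.49711, v(5.03125) ≈ 1.61567, v(5.59375) ≈ 1.72165, v(6.15625) ≈ 1.81747, v(6.71875) ≈ 1.90490.
Sum = Δt · [v(2.78125) + v(3.34375) + v(3.90625) + ...].
Sum ≈ 6.83402.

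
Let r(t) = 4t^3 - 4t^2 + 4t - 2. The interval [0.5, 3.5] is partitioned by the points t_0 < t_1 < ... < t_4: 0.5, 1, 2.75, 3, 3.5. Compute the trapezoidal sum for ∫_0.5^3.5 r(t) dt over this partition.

128.4375

Subinterval widths: 0.5, 1.75, 0.25, 0.5.
r(0.5) = -0.5, r(1) = 2, r(2.75) = 61.9375, r(3) = 82, r(3.5) = 134.5.
On each subinterval the trapezoid contributes (Δt_i/2)·[r(t_{i-1}) + r(t_i)].
Sum = 128.4375.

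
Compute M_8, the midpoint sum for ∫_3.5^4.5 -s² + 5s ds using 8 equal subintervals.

3.91796875

Δs = (4.5 − 3.5)/8 = 0.125.
Midpoints: 3.5625, 3.6875, 3.8125, 3.9375, 4.0625, 4.1875, 4.3125, 4.4375.
f(3.5625) = 5.12109375, f(3.6875) = 4.83984375, f(3.8125) = 4.52734375, f(3.9375) = 4.18359375, f(4.0625) = 3.80859375, f(4.1875) = 3.40234375, f(4.3125) = 2.96484375, f(4.4375) = 2.49609375.
Sum = Δs · [f(3.5625) + f(3.6875) + f(3.8125) + ...].
Sum = 3.91796875.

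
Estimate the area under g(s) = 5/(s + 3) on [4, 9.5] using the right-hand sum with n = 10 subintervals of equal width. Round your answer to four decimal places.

Δs = (9.5 − 4)/10 = 0.55.
Right endpoints: 4.55, 5.1, 5.65, 6.2, 6.75, 7.3, 7.85, 8.4, 8.95, 9.5.
g(4.55) = 100/151, g(5.1) = 50/81, g(5.65) = 100/173, g(6.2) = 25/46, g(6.75) = 20/39, g(7.3) = 50/103, g(7.85) = 100/217, g(8.4) = 25/57, g(8.95) = 100/239, g(9.5) = 0.4.
Sum = Δs · [g(4.55) + g(5.1) + g(5.65) + ...].
Sum ≈ 2.8144.

2.8144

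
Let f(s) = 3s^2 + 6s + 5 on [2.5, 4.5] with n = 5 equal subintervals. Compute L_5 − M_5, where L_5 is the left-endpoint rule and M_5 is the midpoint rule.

-10.56

L_5 = 116.86.
M_5 = 127.42.
L_5 − M_5 = -10.56.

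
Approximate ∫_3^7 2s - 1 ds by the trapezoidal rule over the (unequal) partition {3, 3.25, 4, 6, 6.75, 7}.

Subinterval widths: 0.25, 0.75, 2, 0.75, 0.25.
f(3) = 5, f(3.25) = 5.5, f(4) = 7, f(6) = 11, f(6.75) = 12.5, f(7) = 13.
On each subinterval the trapezoid contributes (Δs_i/2)·[f(s_{i-1}) + f(s_i)].
Sum = 36.

36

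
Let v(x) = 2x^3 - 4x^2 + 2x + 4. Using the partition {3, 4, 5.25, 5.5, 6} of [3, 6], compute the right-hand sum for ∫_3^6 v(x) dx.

Subinterval widths: 1, 1.25, 0.25, 0.5.
Right endpoints: 4, 5.25, 5.5, 6.
v(4) = 76, v(5.25) = 193.65625, v(5.5) = 226.75, v(6) = 304.
Sum = Σ Δx_i · v(x_i).
Sum = 526.7578125.

526.7578125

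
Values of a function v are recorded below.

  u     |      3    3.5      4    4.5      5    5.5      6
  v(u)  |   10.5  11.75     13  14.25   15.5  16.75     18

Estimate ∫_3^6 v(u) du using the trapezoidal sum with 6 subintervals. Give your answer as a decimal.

42.75

Δu = 0.5.
T_6 = (0.5/2)·[10.5 + 2·11.75 + 2·13 + 2·14.25 + 2·15.5 + 2·16.75 + 18] = 42.75.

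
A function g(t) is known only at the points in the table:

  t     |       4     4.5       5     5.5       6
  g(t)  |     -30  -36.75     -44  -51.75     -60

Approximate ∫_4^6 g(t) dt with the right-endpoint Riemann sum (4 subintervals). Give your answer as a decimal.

-96.25

Δt = 0.5.
Sum = 0.5·[(-36.75) + (-44) + (-51.75) + (-60)] = -96.25.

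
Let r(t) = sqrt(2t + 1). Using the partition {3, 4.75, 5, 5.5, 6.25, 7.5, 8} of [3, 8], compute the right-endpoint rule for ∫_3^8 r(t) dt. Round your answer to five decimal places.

Subinterval widths: 1.75, 0.25, 0.5, 0.75, 1.25, 0.5.
Right endpoints: 4.75, 5, 5.5, 6.25, 7.5, 8.
r(4.75) ≈ 3.24037, r(5) ≈ 3.31662, r(5.5) ≈ 3.46410, r(6.25) ≈ 3.67423, r(7.5) ≈ 4.00000, r(8) ≈ 4.12311.
Sum = Σ Δt_i · r(t_i).
Sum ≈ 18.04908.

18.04908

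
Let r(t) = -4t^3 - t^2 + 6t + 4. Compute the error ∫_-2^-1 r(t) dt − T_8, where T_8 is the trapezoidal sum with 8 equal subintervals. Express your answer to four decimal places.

Exact integral: ∫_-2^-1 r(t) dt ≈ 7.666667.
T_8 = 7.7109375.
Error ≈ 7.666667 − 7.7109375 ≈ -0.0443.

-0.0443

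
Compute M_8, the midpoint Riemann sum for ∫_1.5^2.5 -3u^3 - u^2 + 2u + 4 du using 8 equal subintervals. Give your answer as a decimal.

Δu = (2.5 − 1.5)/8 = 0.125.
Midpoints: 1.5625, 1.6875, 1.8125, 1.9375, 2.0625, 2.1875, 2.3125, 2.4375.
f(1.5625) = -27691/4096, f(1.6875) = -40505/4096, f(1.8125) = -55391/4096, f(1.9375) = -72493/4096, f(2.0625) = -91955/4096, f(2.1875) = -113921/4096, f(2.3125) = -138535/4096, f(2.4375) = -165941/4096.
Sum = Δu · [f(1.5625) + f(1.6875) + f(1.8125) + ...].
Sum = -21.55859375.

-21.55859375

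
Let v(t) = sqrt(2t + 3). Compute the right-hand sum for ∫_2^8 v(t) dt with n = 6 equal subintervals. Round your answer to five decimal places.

22.27716

Δt = (8 − 2)/6 = 1.
Right endpoints: 3, 4, 5, 6, 7, 8.
v(3) ≈ 3.00000, v(4) ≈ 3.31662, v(5) ≈ 3.60555, v(6) ≈ 3.87298, v(7) ≈ 4.12311, v(8) ≈ 4.35890.
Sum = Δt · [v(3) + v(4) + v(5) + ...].
Sum ≈ 22.27716.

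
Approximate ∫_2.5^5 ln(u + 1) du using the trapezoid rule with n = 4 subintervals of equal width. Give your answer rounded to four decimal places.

3.8620

Δu = (5 − 2.5)/4 = 0.625.
f(2.5) ≈ 1.2528, f(3.125) ≈ 1.4171, f(3.75) ≈ 1.5581, f(4.375) ≈ 1.6818, f(5) ≈ 1.7918.
T_4 = (Δu/2)·[f(u_0) + 2f(u_1) + 2f(u_2) + 2f(u_3) + f(u_4)].
Sum ≈ 3.8620.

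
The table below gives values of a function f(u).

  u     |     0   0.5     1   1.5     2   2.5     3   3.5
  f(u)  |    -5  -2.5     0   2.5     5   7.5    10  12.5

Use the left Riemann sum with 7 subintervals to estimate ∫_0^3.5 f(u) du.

Δu = 0.5.
Sum = 0.5·[(-5) + (-2.5) + 0 + 2.5 + 5 + 7.5 + 10] = 8.75.

8.75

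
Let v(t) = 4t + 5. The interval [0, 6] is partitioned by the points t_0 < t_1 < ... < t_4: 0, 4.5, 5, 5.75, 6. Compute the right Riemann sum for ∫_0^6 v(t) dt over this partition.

144.25

Subinterval widths: 4.5, 0.5, 0.75, 0.25.
Right endpoints: 4.5, 5, 5.75, 6.
v(4.5) = 23, v(5) = 25, v(5.75) = 28, v(6) = 29.
Sum = Σ Δt_i · v(t_i).
Sum = 144.25.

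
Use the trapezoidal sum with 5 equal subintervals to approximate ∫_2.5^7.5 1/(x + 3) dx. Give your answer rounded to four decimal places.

0.6486

Δx = (7.5 − 2.5)/5 = 1.
f(2.5) = 2/11, f(3.5) = 2/13, f(4.5) = 2/15, f(5.5) = 2/17, f(6.5) = 2/19, f(7.5) = 2/21.
T_5 = (Δx/2)·[f(x_0) + 2f(x_1) + ... + 2f(x_{4}) + f(x_5)].
Sum ≈ 0.6486.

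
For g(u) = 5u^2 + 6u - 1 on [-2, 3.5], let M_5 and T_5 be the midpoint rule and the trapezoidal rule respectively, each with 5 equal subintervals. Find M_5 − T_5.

-8.31875

M_5 = 101.26875.
T_5 = 109.5875.
M_5 − T_5 = -8.31875.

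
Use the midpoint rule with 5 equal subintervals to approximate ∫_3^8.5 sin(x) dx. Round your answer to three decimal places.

Δx = (8.5 − 3)/5 = 1.1.
Midpoints: 3.55, 4.65, 5.75, 6.85, 7.95.
f(3.55) ≈ -0.397, f(4.65) ≈ -0.998, f(5.75) ≈ -0.508, f(6.85) ≈ 0.537, f(7.95) ≈ 0.995.
Sum = Δx · [f(3.55) + f(4.65) + f(5.75) + f(6.85) + f(7.95)].
Sum ≈ -0.408.

-0.408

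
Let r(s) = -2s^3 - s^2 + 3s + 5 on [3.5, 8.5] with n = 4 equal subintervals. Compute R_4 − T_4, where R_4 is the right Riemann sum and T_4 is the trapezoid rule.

-742.1875

R_4 = -3400.78125.
T_4 = -2658.59375.
R_4 − T_4 = -742.1875.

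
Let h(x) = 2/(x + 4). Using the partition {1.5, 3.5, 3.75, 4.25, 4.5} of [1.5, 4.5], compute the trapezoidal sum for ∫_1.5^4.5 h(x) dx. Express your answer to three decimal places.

Subinterval widths: 2, 0.25, 0.5, 0.25.
h(1.5) = 4/11, h(3.5) = 4/15, h(3.75) = 8/31, h(4.25) = 8/33, h(4.5) = 4/17.
On each subinterval the trapezoid contributes (Δx_i/2)·[h(x_{i-1}) + h(x_i)].
Sum ≈ 0.881.

0.881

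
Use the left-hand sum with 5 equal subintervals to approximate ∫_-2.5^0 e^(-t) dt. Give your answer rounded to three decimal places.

14.210

Δt = (0 − (-2.5))/5 = 0.5.
Left endpoints: -2.5, -2, -1.5, -1, -0.5.
f(-2.5) ≈ 12.182, f(-2) ≈ 7.389, f(-1.5) ≈ 4.482, f(-1) ≈ 2.718, f(-0.5) ≈ 1.649.
Sum = Δt · [f(-2.5) + f(-2) + f(-1.5) + f(-1) + f(-0.5)].
Sum ≈ 14.210.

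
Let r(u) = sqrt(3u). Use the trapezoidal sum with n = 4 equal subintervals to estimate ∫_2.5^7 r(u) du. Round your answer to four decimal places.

Δu = (7 − 2.5)/4 = 1.125.
r(2.5) ≈ 2.7386, r(3.625) ≈ 3.2977, r(4.75) ≈ 3.7749, r(5.875) ≈ 4.1982, r(7) ≈ 4.5826.
T_4 = (Δu/2)·[r(u_0) + 2r(u_1) + 2r(u_2) + 2r(u_3) + r(u_4)].
Sum ≈ 16.7979.

16.7979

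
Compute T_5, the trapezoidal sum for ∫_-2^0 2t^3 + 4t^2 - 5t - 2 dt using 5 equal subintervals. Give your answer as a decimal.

Δt = (0 − (-2))/5 = 0.4.
f(-2) = 8, f(-1.6) = 8.048, f(-1.2) = 6.304, f(-0.8) = 3.536, f(-0.4) = 0.512, f(0) = -2.
T_5 = (Δt/2)·[f(t_0) + 2f(t_1) + ... + 2f(t_{4}) + f(t_5)].
Sum = 8.56.

8.56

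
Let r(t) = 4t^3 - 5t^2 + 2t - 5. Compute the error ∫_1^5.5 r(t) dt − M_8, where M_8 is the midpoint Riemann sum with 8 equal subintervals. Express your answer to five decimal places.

Exact integral: ∫_1^5.5 r(t) dt = 645.1875.
M_8 ≈ 641.1533203.
Error ≈ 645.1875 − 641.1533203 ≈ 4.03418.

4.03418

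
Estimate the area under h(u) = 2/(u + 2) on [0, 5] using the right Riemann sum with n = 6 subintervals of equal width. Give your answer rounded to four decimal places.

2.2340

Δu = (5 − 0)/6 = 5/6.
Right endpoints: 5/6, 5/3, 2.5, 10/3, 25/6, 5.
h(5/6) = 12/17, h(5/3) = 6/11, h(2.5) = 4/9, h(10/3) = 0.375, h(25/6) = 12/37, h(5) = 2/7.
Sum = Δu · [h(5/6) + h(5/3) + h(2.5) + ...].
Sum ≈ 2.2340.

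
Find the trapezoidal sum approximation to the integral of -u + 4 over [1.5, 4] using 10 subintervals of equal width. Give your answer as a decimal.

Δu = (4 − 1.5)/10 = 0.25.
f(1.5) = 2.5, f(1.75) = 2.25, f(2) = 2, f(2.25) = 1.75, f(2.5) = 1.5, f(2.75) = 1.25, f(3) = 1, f(3.25) = 0.75, f(3.5) = 0.5, f(3.75) = 0.25, f(4) = 0.
T_10 = (Δu/2)·[f(u_0) + 2f(u_1) + ... + 2f(u_{9}) + f(u_10)].
Sum = 3.125.

3.125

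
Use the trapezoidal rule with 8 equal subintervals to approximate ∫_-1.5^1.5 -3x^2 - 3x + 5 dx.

Δx = (1.5 − (-1.5))/8 = 0.375.
f(-1.5) = 2.75, f(-1.125) = 4.578125, f(-0.75) = 5.5625, f(-0.375) = 5.703125, f(0) = 5, f(0.375) = 3.453125, f(0.75) = 1.0625, f(1.125) = -2.171875, f(1.5) = -6.25.
T_8 = (Δx/2)·[f(x_0) + 2f(x_1) + ... + 2f(x_{7}) + f(x_8)].
Sum = 8.0390625.

8.0390625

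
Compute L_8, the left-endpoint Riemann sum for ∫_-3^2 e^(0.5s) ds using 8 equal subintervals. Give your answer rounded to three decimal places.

Δs = (2 − (-3))/8 = 0.625.
Left endpoints: -3, -2.375, -1.75, -1.125, -0.5, 0.125, 0.75, 1.375.
f(-3) ≈ 0.223, f(-2.375) ≈ 0.305, f(-1.75) ≈ 0.417, f(-1.125) ≈ 0.570, f(-0.5) ≈ 0.779, f(0.125) ≈ 1.064, f(0.75) ≈ 1.455, f(1.375) ≈ 1.989.
Sum = Δs · [f(-3) + f(-2.375) + f(-1.75) + ...].
Sum ≈ 4.251.

4.251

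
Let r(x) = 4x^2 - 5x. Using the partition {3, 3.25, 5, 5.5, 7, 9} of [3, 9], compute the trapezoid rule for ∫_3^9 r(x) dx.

767.25

Subinterval widths: 0.25, 1.75, 0.5, 1.5, 2.
r(3) = 21, r(3.25) = 26, r(5) = 75, r(5.5) = 93.5, r(7) = 161, r(9) = 279.
On each subinterval the trapezoid contributes (Δx_i/2)·[r(x_{i-1}) + r(x_i)].
Sum = 767.25.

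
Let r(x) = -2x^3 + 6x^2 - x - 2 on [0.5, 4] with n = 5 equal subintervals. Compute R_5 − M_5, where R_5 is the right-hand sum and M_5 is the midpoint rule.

R_5 = -30.1.
M_5 = -14.021875.
R_5 − M_5 = -16.078125.

-16.078125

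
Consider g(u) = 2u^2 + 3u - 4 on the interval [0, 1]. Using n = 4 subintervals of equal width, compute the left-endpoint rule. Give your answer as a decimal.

Δu = (1 − 0)/4 = 0.25.
Left endpoints: 0, 0.25, 0.5, 0.75.
g(0) = -4, g(0.25) = -3.125, g(0.5) = -2, g(0.75) = -0.625.
Sum = Δu · [g(0) + g(0.25) + g(0.5) + g(0.75)].
Sum = -2.4375.

-2.4375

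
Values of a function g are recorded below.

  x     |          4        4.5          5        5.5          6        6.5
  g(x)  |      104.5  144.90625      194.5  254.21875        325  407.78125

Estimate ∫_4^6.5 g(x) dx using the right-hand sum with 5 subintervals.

Δx = 0.5.
Sum = 0.5·[144.90625 + 194.5 + 254.21875 + 325 + 407.78125] = 663.203125.

663.203125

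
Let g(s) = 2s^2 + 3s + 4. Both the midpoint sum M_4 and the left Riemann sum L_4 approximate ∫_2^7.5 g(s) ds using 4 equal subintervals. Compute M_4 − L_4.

M_4 = 374.55859375.
L_4 = 296.5703125.
M_4 − L_4 = 77.98828125.

77.98828125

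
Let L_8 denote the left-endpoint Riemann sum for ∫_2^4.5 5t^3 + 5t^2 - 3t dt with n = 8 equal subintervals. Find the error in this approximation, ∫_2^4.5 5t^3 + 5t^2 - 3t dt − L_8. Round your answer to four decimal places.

74.2778

Exact integral: ∫_2^4.5 f(t) dt ≈ 606.744792.
L_8 ≈ 532.467041.
Error ≈ 606.744792 − 532.467041 ≈ 74.2778.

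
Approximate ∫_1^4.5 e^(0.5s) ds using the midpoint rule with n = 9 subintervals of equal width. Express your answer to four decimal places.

Δs = (4.5 − 1)/9 = 7/18.
Midpoints: 43/36, 19/12, 71/36, 85/36, 2.75, 113/36, 127/36, 47/12, 155/36.
f(43/36) ≈ 1.8171, f(19/12) ≈ 2.2071, f(71/36) ≈ 2.6808, f(85/36) ≈ 3.2562, f(2.75) ≈ 3.9551, f(113/36) ≈ 4.8040, f(127/36) ≈ 5.8351, f(47/12) ≈ 7.0875, f(155/36) ≈ 8.6087.
Sum = Δs · [f(43/36) + f(19/12) + f(71/36) + ...].
Sum ≈ 15.6534.

15.6534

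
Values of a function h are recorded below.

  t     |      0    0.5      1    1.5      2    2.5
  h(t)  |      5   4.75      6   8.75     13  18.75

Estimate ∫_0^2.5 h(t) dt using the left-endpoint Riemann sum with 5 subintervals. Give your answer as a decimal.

18.75

Δt = 0.5.
Sum = 0.5·[5 + 4.75 + 6 + 8.75 + 13] = 18.75.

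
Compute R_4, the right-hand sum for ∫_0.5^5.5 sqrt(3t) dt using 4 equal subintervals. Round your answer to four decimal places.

16.1550

Δt = (5.5 − 0.5)/4 = 1.25.
Right endpoints: 1.75, 3, 4.25, 5.5.
f(1.75) ≈ 2.2913, f(3) ≈ 3.0000, f(4.25) ≈ 3.5707, f(5.5) ≈ 4.0620.
Sum = Δt · [f(1.75) + f(3) + f(4.25) + f(5.5)].
Sum ≈ 16.1550.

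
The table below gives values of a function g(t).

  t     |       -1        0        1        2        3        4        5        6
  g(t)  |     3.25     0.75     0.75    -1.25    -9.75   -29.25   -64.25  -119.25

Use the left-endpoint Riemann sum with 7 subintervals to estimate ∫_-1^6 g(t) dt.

Δt = 1.
Sum = 1·[3.25 + 0.75 + 0.75 + (-1.25) + (-9.75) + (-29.25) + (-64.25)] = -99.75.

-99.75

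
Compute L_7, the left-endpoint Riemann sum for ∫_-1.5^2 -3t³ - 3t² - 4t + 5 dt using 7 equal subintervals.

7

Δt = (2 − (-1.5))/7 = 0.5.
Left endpoints: -1.5, -1, -0.5, 0, 0.5, 1, 1.5.
f(-1.5) = 14.375, f(-1) = 9, f(-0.5) = 6.625, f(0) = 5, f(0.5) = 1.875, f(1) = -5, f(1.5) = -17.875.
Sum = Δt · [f(-1.5) + f(-1) + f(-0.5) + ...].
Sum = 7.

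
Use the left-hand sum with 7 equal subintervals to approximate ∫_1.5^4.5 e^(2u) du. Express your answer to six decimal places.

2553.889021

Δu = (4.5 − 1.5)/7 = 3/7.
Left endpoints: 1.5, 27/14, 33/14, 39/14, 45/14, 51/14, 57/14.
f(1.5) ≈ 20.085537, f(27/14) ≈ 47.329930, f(33/14) ≈ 111.529119, f(39/14) ≈ 262.809273, f(45/14) ≈ 619.288618, f(51/14) ≈ 1459.303120, f(57/14) ≈ 3438.728785.
Sum = Δu · [f(1.5) + f(27/14) + f(33/14) + ...].
Sum ≈ 2553.889021.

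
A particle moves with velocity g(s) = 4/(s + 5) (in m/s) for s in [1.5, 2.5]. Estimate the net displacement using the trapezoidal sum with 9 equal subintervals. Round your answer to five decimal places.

Δs = (2.5 − 1.5)/9 = 1/9.
g(1.5) = 8/13, g(29/18) = 72/119, g(31/18) = 72/121, g(11/6) = 24/41, g(35/18) = 0.576, g(37/18) = 72/127, g(13/6) = 24/43, g(41/18) = 72/131, g(43/18) = 72/133, g(2.5) = 8/15.
T_9 = (Δs/2)·[g(s_0) + 2g(s_1) + ... + 2g(s_{8}) + g(s_9)].
Sum ≈ 0.57243.

0.57243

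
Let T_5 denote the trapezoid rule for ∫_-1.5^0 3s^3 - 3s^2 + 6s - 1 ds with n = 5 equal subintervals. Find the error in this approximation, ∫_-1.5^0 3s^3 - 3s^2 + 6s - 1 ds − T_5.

Exact integral: ∫_-1.5^0 f(s) ds = -15.421875.
T_5 = -15.64125.
Error = -15.421875 − (-15.64125) = 0.219375.

0.219375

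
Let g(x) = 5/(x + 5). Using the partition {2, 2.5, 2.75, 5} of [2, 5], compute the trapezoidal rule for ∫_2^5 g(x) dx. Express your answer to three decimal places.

Subinterval widths: 0.5, 0.25, 2.25.
g(2) = 5/7, g(2.5) = 2/3, g(2.75) = 20/31, g(5) = 0.5.
On each subinterval the trapezoid contributes (Δx_i/2)·[g(x_{i-1}) + g(x_i)].
Sum ≈ 1.798.

1.798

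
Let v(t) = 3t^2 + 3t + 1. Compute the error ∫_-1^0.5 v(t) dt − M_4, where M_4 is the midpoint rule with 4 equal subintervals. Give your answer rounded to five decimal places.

Exact integral: ∫_-1^0.5 v(t) dt = 1.5.
M_4 ≈ 1.4472656.
Error ≈ 1.5 − 1.4472656 ≈ 0.05273.

0.05273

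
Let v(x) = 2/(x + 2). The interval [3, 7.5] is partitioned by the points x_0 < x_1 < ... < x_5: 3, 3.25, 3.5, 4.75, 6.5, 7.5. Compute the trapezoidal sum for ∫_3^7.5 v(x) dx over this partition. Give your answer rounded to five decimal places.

Subinterval widths: 0.25, 0.25, 1.25, 1.75, 1.
v(3) = 0.4, v(3.25) = 8/21, v(3.5) = 4/11, v(4.75) = 8/27, v(6.5) = 4/17, v(7.5) = 4/19.
On each subinterval the trapezoid contributes (Δx_i/2)·[v(x_{i-1}) + v(x_i)].
Sum ≈ 1.29120.

1.29120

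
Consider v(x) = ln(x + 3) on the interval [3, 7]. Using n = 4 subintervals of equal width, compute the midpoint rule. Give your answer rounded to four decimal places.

8.2781

Δx = (7 − 3)/4 = 1.
Midpoints: 3.5, 4.5, 5.5, 6.5.
v(3.5) ≈ 1.8718, v(4.5) ≈ 2.0149, v(5.5) ≈ 2.1401, v(6.5) ≈ 2.2513.
Sum = Δx · [v(3.5) + v(4.5) + v(5.5) + v(6.5)].
Sum ≈ 8.2781.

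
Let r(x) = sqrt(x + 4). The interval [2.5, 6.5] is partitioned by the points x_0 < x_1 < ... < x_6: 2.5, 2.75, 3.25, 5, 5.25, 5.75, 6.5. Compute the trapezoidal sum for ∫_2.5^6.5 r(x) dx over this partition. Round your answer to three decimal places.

Subinterval widths: 0.25, 0.5, 1.75, 0.25, 0.5, 0.75.
r(2.5) ≈ 2.550, r(2.75) ≈ 2.598, r(3.25) ≈ 2.693, r(5) ≈ 3.000, r(5.25) ≈ 3.041, r(5.75) ≈ 3.122, r(6.5) ≈ 3.240.
On each subinterval the trapezoid contributes (Δx_i/2)·[r(x_{i-1}) + r(x_i)].
Sum ≈ 11.629.

11.629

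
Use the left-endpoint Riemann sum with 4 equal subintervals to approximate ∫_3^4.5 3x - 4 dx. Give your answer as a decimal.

Δx = (4.5 − 3)/4 = 0.375.
Left endpoints: 3, 3.375, 3.75, 4.125.
f(3) = 5, f(3.375) = 6.125, f(3.75) = 7.25, f(4.125) = 8.375.
Sum = Δx · [f(3) + f(3.375) + f(3.75) + f(4.125)].
Sum = 10.03125.

10.03125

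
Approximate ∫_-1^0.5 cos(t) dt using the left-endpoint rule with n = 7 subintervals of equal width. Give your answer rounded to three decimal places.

Δt = (0.5 − (-1))/7 = 3/14.
Left endpoints: -1, -11/14, -4/7, -5/14, -1/7, 1/14, 2/7.
f(-1) ≈ 0.540, f(-11/14) ≈ 0.707, f(-4/7) ≈ 0.841, f(-5/14) ≈ 0.937, f(-1/7) ≈ 0.990, f(1/14) ≈ 0.997, f(2/7) ≈ 0.959.
Sum = Δt · [f(-1) + f(-11/14) + f(-4/7) + ...].
Sum ≈ 1.280.

1.280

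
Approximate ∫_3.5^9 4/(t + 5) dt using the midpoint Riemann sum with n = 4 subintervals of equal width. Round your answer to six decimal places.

Δt = (9 − 3.5)/4 = 1.375.
Midpoints: 4.1875, 5.5625, 6.9375, 8.3125.
f(4.1875) = 64/147, f(5.5625) = 64/169, f(6.9375) = 64/191, f(8.3125) = 64/213.
Sum = Δt · [f(4.1875) + f(5.5625) + f(6.9375) + f(8.3125)].
Sum ≈ 1.993228.

1.993228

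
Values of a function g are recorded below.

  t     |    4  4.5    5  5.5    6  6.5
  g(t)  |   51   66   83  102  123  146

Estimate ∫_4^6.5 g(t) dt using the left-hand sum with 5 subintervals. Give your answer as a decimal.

212.5

Δt = 0.5.
Sum = 0.5·[51 + 66 + 83 + 102 + 123] = 212.5.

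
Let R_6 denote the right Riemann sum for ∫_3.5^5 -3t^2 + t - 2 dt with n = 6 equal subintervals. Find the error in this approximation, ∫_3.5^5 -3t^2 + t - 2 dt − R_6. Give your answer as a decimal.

Exact integral: ∫_3.5^5 f(t) dt = -78.75.
R_6 = -83.390625.
Error = -78.75 − (-83.390625) = 4.640625.

4.640625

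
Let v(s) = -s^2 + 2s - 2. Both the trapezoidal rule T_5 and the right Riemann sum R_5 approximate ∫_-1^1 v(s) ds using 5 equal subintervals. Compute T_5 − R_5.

-0.8

T_5 = -4.72.
R_5 = -3.92.
T_5 − R_5 = -0.8.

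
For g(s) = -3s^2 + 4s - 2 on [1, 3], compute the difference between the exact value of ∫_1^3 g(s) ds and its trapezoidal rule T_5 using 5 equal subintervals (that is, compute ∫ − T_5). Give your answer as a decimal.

Exact integral: ∫_1^3 g(s) ds = -14.
T_5 = -14.16.
Error = -14 − (-14.16) = 0.16.

0.16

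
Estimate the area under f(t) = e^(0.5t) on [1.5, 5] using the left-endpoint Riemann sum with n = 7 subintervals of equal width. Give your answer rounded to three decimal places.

17.719

Δt = (5 − 1.5)/7 = 0.5.
Left endpoints: 1.5, 2, 2.5, 3, 3.5, 4, 4.5.
f(1.5) ≈ 2.117, f(2) ≈ 2.718, f(2.5) ≈ 3.490, f(3) ≈ 4.482, f(3.5) ≈ 5.755, f(4) ≈ 7.389, f(4.5) ≈ 9.488.
Sum = Δt · [f(1.5) + f(2) + f(2.5) + ...].
Sum ≈ 17.719.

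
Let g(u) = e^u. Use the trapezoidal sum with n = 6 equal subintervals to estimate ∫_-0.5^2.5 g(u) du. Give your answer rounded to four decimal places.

Δu = (2.5 − (-0.5))/6 = 0.5.
g(-0.5) ≈ 0.6065, g(0) ≈ 1.0000, g(0.5) ≈ 1.6487, g(1) ≈ 2.7183, g(1.5) ≈ 4.4817, g(2) ≈ 7.3891, g(2.5) ≈ 12.1825.
T_6 = (Δu/2)·[g(u_0) + 2g(u_1) + ... + 2g(u_{5}) + g(u_6)].
Sum ≈ 11.8161.

11.8161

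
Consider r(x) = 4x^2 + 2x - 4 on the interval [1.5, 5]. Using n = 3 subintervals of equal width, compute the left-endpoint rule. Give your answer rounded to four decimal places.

116.9259

Δx = (5 − 1.5)/3 = 7/6.
Left endpoints: 1.5, 8/3, 23/6.
r(1.5) = 8, r(8/3) = 268/9, r(23/6) = 562/9.
Sum = Δx · [r(1.5) + r(8/3) + r(23/6)].
Sum ≈ 116.9259.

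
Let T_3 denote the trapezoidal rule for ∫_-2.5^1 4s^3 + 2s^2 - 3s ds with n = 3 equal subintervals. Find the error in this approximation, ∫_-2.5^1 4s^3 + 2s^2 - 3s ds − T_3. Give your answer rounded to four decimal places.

Exact integral: ∫_-2.5^1 f(s) ds ≈ -19.104167.
T_3 ≈ -24.662037.
Error ≈ -19.104167 − (-24.662037) ≈ 5.5579.

5.5579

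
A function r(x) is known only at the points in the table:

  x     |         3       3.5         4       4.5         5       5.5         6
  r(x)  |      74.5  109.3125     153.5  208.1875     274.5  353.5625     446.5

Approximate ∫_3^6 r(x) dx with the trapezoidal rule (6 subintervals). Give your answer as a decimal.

679.78125

Δx = 0.5.
T_6 = (0.5/2)·[74.5 + 2·109.3125 + 2·153.5 + 2·208.1875 + 2·274.5 + 2·353.5625 + 446.5] = 679.78125.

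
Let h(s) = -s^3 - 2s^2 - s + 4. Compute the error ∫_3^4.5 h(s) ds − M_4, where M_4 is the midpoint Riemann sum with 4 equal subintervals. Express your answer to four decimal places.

-0.2329

Exact integral: ∫_3^4.5 h(s) ds = -124.640625.
M_4 ≈ -124.407715.
Error ≈ -124.640625 − (-124.407715) ≈ -0.2329.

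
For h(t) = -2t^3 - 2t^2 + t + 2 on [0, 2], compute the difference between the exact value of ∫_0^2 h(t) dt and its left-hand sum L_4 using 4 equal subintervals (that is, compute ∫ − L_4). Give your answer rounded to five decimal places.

-4.83333

Exact integral: ∫_0^2 h(t) dt ≈ -7.3333333.
L_4 = -2.5.
Error ≈ -7.3333333 − (-2.5) ≈ -4.83333.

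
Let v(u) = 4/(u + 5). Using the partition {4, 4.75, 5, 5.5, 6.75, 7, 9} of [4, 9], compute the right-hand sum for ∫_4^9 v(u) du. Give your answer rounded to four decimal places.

1.6785

Subinterval widths: 0.75, 0.25, 0.5, 1.25, 0.25, 2.
Right endpoints: 4.75, 5, 5.5, 6.75, 7, 9.
v(4.75) = 16/39, v(5) = 0.4, v(5.5) = 8/21, v(6.75) = 16/47, v(7) = 1/3, v(9) = 2/7.
Sum = Σ Δu_i · v(u_i).
Sum ≈ 1.6785.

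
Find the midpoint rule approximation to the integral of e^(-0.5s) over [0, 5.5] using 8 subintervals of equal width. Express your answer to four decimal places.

1.8630

Δs = (5.5 − 0)/8 = 0.6875.
Midpoints: 0.34375, 1.03125, 1.71875, 2.40625, 3.09375, 3.78125, 4.46875, 5.15625.
f(0.34375) ≈ 0.8421, f(1.03125) ≈ 0.5971, f(1.71875) ≈ 0.4234, f(2.40625) ≈ 0.3003, f(3.09375) ≈ 0.2129, f(3.78125) ≈ 0.1510, f(4.46875) ≈ 0.1071, f(5.15625) ≈ 0.0759.
Sum = Δs · [f(0.34375) + f(1.03125) + f(1.71875) + ...].
Sum ≈ 1.8630.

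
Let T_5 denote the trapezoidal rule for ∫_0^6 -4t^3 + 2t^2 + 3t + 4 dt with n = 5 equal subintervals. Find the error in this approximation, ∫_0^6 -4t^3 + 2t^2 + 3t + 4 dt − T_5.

48.96

Exact integral: ∫_0^6 f(t) dt = -1074.
T_5 = -1122.96.
Error = -1074 − (-1122.96) = 48.96.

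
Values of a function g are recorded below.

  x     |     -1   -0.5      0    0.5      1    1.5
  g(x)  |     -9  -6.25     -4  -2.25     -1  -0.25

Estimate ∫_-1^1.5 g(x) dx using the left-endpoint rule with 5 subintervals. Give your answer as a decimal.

-11.25

Δx = 0.5.
Sum = 0.5·[(-9) + (-6.25) + (-4) + (-2.25) + (-1)] = -11.25.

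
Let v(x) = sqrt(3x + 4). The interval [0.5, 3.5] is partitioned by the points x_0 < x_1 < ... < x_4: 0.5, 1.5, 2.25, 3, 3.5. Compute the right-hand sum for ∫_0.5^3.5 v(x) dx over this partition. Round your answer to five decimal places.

Subinterval widths: 1, 0.75, 0.75, 0.5.
Right endpoints: 1.5, 2.25, 3, 3.5.
v(1.5) ≈ 2.91548, v(2.25) ≈ 3.27872, v(3) ≈ 3.60555, v(3.5) ≈ 3.80789.
Sum = Σ Δx_i · v(x_i).
Sum ≈ 9.98262.

9.98262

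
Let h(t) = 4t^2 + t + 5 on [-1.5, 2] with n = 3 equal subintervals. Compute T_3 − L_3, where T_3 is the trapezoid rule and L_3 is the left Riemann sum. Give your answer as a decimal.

T_3 ≈ 36.7175926.
L_3 ≈ 30.5925926.
T_3 − L_3 = 6.125.

6.125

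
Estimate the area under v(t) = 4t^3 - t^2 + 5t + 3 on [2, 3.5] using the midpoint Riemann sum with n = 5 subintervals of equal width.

Δt = (3.5 − 2)/5 = 0.3.
Midpoints: 2.15, 2.45, 2.75, 3.05, 3.35.
v(2.15) = 48.881, v(2.45) = 68.072, v(2.75) = 92.375, v(3.05) = 122.438, v(3.35) = 158.909.
Sum = Δt · [v(2.15) + v(2.45) + v(2.75) + v(3.05) + v(3.35)].
Sum = 147.2025.

147.2025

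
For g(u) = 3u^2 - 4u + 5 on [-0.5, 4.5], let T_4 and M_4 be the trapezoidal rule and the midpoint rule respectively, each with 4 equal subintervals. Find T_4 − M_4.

5.859375

T_4 = 80.15625.
M_4 = 74.296875.
T_4 − M_4 = 5.859375.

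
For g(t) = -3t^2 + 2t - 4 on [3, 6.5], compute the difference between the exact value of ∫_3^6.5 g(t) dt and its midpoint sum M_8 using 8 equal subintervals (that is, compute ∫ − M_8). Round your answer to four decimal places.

Exact integral: ∫_3^6.5 g(t) dt = -228.375.
M_8 ≈ -228.207520.
Error ≈ -228.375 − (-228.207520) ≈ -0.1675.

-0.1675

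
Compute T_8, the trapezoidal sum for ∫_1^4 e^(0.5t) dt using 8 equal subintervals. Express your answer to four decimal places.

Δt = (4 − 1)/8 = 0.375.
f(1) ≈ 1.6487, f(1.375) ≈ 1.9887, f(1.75) ≈ 2.3989, f(2.125) ≈ 2.8936, f(2.5) ≈ 3.4903, f(2.875) ≈ 4.2102, f(3.25) ≈ 5.0784, f(3.625) ≈ 6.1257, f(4) ≈ 7.3891.
T_8 = (Δt/2)·[f(t_0) + 2f(t_1) + ... + 2f(t_{7}) + f(t_8)].
Sum ≈ 11.5143.

11.5143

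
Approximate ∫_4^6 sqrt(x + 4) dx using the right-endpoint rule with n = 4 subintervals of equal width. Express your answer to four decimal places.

6.0800

Δx = (6 − 4)/4 = 0.5.
Right endpoints: 4.5, 5, 5.5, 6.
f(4.5) ≈ 2.9155, f(5) ≈ 3.0000, f(5.5) ≈ 3.0822, f(6) ≈ 3.1623.
Sum = Δx · [f(4.5) + f(5) + f(5.5) + f(6)].
Sum ≈ 6.0800.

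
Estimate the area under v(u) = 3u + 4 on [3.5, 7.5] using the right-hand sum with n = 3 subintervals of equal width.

90

Δu = (7.5 − 3.5)/3 = 4/3.
Right endpoints: 29/6, 37/6, 7.5.
v(29/6) = 18.5, v(37/6) = 22.5, v(7.5) = 26.5.
Sum = Δu · [v(29/6) + v(37/6) + v(7.5)].
Sum = 90.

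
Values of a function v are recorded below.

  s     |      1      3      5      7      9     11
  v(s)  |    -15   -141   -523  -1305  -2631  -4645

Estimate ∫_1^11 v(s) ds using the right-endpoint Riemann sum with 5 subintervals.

-18490

Δs = 2.
Sum = 2·[(-141) + (-523) + (-1305) + (-2631) + (-4645)] = -18490.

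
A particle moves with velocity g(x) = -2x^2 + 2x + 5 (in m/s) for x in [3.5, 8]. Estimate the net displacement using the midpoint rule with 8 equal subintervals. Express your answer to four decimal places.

-238.2627

Δx = (8 − 3.5)/8 = 0.5625.
Midpoints: 3.78125, 4.34375, 4.90625, 5.46875, 6.03125, 6.59375, 7.15625, 7.71875.
g(3.78125) = -8209/512, g(4.34375) = -12313/512, g(4.90625) = -17065/512, g(5.46875) = -22465/512, g(6.03125) = -28513/512, g(6.59375) = -35209/512, g(7.15625) = -42553/512, g(7.71875) = -50545/512.
Sum = Δx · [g(3.78125) + g(4.34375) + g(4.90625) + ...].
Sum ≈ -238.2627.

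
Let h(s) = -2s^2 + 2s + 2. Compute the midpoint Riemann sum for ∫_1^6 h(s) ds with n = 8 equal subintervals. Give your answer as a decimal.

-98.0078125

Δs = (6 − 1)/8 = 0.625.
Midpoints: 1.3125, 1.9375, 2.5625, 3.1875, 3.8125, 4.4375, 5.0625, 5.6875.
h(1.3125) = 1.1796875, h(1.9375) = -1.6328125, h(2.5625) = -6.0078125, h(3.1875) = -11.9453125, h(3.8125) = -19.4453125, h(4.4375) = -28.5078125, h(5.0625) = -39.1328125, h(5.6875) = -51.3203125.
Sum = Δs · [h(1.3125) + h(1.9375) + h(2.5625) + ...].
Sum = -98.0078125.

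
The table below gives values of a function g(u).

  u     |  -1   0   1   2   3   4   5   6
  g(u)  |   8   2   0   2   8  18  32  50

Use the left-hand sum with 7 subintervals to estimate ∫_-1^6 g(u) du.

70

Δu = 1.
Sum = 1·[8 + 2 + 0 + 2 + 8 + 18 + 32] = 70.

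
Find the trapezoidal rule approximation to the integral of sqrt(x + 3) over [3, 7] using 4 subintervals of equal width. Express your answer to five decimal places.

Δx = (7 − 3)/4 = 1.
f(3) ≈ 2.44949, f(4) ≈ 2.64575, f(5) ≈ 2.82843, f(6) ≈ 3.00000, f(7) ≈ 3.16228.
T_4 = (Δx/2)·[f(x_0) + 2f(x_1) + 2f(x_2) + 2f(x_3) + f(x_4)].
Sum ≈ 11.28006.

11.28006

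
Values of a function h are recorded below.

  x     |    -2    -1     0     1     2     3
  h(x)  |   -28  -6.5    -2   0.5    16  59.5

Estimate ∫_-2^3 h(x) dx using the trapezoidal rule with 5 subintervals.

23.75

Δx = 1.
T_5 = (1/2)·[(-28) + 2·(-6.5) + 2·(-2) + 2·0.5 + 2·16 + 59.5] = 23.75.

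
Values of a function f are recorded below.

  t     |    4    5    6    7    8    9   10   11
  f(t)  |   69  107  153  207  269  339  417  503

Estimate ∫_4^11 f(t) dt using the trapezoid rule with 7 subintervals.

1778

Δt = 1.
T_7 = (1/2)·[69 + 2·107 + 2·153 + 2·207 + 2·269 + 2·339 + 2·417 + 503] = 1778.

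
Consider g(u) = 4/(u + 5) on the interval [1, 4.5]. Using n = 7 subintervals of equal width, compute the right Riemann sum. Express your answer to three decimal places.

Δu = (4.5 − 1)/7 = 0.5.
Right endpoints: 1.5, 2, 2.5, 3, 3.5, 4, 4.5.
g(1.5) = 8/13, g(2) = 4/7, g(2.5) = 8/15, g(3) = 0.5, g(3.5) = 8/17, g(4) = 4/9, g(4.5) = 8/19.
Sum = Δu · [g(1.5) + g(2) + g(2.5) + ...].
Sum ≈ 1.778.

1.778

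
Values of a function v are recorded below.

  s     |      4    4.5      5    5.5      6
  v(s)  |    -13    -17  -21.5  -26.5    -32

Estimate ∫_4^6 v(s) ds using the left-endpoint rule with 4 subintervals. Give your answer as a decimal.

-39

Δs = 0.5.
Sum = 0.5·[(-13) + (-17) + (-21.5) + (-26.5)] = -39.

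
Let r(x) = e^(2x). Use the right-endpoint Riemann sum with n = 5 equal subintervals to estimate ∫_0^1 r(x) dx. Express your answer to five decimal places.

Δx = (1 − 0)/5 = 0.2.
Right endpoints: 0.2, 0.4, 0.6, 0.8, 1.
r(0.2) ≈ 1.49182, r(0.4) ≈ 2.22554, r(0.6) ≈ 3.32012, r(0.8) ≈ 4.95303, r(1) ≈ 7.38906.
Sum = Δx · [r(0.2) + r(0.4) + r(0.6) + r(0.8) + r(1)].
Sum ≈ 3.87591.

3.87591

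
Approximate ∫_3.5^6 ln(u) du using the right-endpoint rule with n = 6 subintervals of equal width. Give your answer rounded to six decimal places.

3.976457

Δu = (6 − 3.5)/6 = 5/12.
Right endpoints: 47/12, 13/3, 4.75, 31/6, 67/12, 6.
f(47/12) ≈ 1.365241, f(13/3) ≈ 1.466337, f(4.75) ≈ 1.558145, f(31/6) ≈ 1.642228, f(67/12) ≈ 1.719786, f(6) ≈ 1.791759.
Sum = Δu · [f(47/12) + f(13/3) + f(4.75) + ...].
Sum ≈ 3.976457.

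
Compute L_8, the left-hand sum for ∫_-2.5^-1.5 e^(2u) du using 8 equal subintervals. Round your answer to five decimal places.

Δu = (-1.5 − (-2.5))/8 = 0.125.
Left endpoints: -2.5, -2.375, -2.25, -2.125, -2, -1.875, -1.75, -1.625.
f(-2.5) ≈ 0.00674, f(-2.375) ≈ 0.00865, f(-2.25) ≈ 0.01111, f(-2.125) ≈ 0.01426, f(-2) ≈ 0.01832, f(-1.875) ≈ 0.02352, f(-1.75) ≈ 0.03020, f(-1.625) ≈ 0.03877.
Sum = Δu · [f(-2.5) + f(-2.375) + f(-2.25) + ...].
Sum ≈ 0.01895.

0.01895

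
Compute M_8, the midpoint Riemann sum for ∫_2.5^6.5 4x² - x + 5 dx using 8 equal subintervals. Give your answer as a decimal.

347

Δx = (6.5 − 2.5)/8 = 0.5.
Midpoints: 2.75, 3.25, 3.75, 4.25, 4.75, 5.25, 5.75, 6.25.
f(2.75) = 32.5, f(3.25) = 44, f(3.75) = 57.5, f(4.25) = 73, f(4.75) = 90.5, f(5.25) = 110, f(5.75) = 131.5, f(6.25) = 155.
Sum = Δx · [f(2.75) + f(3.25) + f(3.75) + ...].
Sum = 347.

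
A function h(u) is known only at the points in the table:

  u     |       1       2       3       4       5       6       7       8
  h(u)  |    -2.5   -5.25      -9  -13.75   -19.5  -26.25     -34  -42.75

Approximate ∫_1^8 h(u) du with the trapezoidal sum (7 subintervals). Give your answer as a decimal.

-130.375

Δu = 1.
T_7 = (1/2)·[(-2.5) + 2·(-5.25) + 2·(-9) + 2·(-13.75) + 2·(-19.5) + 2·(-26.25) + 2·(-34) + (-42.75)] = -130.375.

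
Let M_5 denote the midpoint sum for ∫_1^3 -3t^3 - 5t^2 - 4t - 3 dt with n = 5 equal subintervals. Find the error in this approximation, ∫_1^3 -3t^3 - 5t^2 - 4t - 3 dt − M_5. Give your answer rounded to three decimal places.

Exact integral: ∫_1^3 f(t) dt ≈ -125.33333.
M_5 = -124.72.
Error ≈ -125.33333 − (-124.72) ≈ -0.613.

-0.613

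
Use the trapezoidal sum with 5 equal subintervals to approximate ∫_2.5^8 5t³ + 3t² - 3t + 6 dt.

5604.59625

Δt = (8 − 2.5)/5 = 1.1.
f(2.5) = 95.375, f(3.6) = 267.36, f(4.7) = 577.285, f(5.8) = 1065.08, f(6.9) = 1770.675, f(8) = 2734.
T_5 = (Δt/2)·[f(t_0) + 2f(t_1) + ... + 2f(t_{4}) + f(t_5)].
Sum = 5604.59625.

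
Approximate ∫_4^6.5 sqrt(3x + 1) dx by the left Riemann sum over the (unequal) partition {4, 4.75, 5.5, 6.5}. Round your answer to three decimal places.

9.816

Subinterval widths: 0.75, 0.75, 1.
Left endpoints: 4, 4.75, 5.5.
f(4) ≈ 3.606, f(4.75) ≈ 3.905, f(5.5) ≈ 4.183.
Sum = Σ Δx_i · f(x_i).
Sum ≈ 9.816.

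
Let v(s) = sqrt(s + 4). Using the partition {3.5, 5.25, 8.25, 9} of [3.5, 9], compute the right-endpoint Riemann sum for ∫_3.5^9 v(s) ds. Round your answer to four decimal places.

18.5266

Subinterval widths: 1.75, 3, 0.75.
Right endpoints: 5.25, 8.25, 9.
v(5.25) ≈ 3.0414, v(8.25) ≈ 3.5000, v(9) ≈ 3.6056.
Sum = Σ Δs_i · v(s_i).
Sum ≈ 18.5266.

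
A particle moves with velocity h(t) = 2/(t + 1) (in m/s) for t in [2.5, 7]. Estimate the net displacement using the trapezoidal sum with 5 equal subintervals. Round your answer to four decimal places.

Δt = (7 − 2.5)/5 = 0.9.
h(2.5) = 4/7, h(3.4) = 5/11, h(4.3) = 20/53, h(5.2) = 10/31, h(6.1) = 20/71, h(7) = 0.25.
T_5 = (Δt/2)·[h(t_0) + 2h(t_1) + ... + 2h(t_{4}) + h(t_5)].
Sum ≈ 1.6622.

1.6622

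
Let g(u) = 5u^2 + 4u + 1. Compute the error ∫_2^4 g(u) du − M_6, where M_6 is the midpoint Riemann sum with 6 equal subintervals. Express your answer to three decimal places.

Exact integral: ∫_2^4 g(u) du ≈ 119.33333.
M_6 ≈ 119.24074.
Error ≈ 119.33333 − 119.24074 ≈ 0.093.

0.093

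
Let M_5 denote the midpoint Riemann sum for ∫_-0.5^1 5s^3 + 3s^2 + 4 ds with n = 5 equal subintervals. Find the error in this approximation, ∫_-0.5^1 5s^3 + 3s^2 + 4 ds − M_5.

0.0759375

Exact integral: ∫_-0.5^1 f(s) ds = 8.296875.
M_5 = 8.2209375.
Error = 8.296875 − 8.2209375 = 0.0759375.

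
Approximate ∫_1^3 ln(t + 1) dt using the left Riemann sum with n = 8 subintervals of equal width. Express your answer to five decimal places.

Δt = (3 − 1)/8 = 0.25.
Left endpoints: 1, 1.25, 1.5, 1.75, 2, 2.25, 2.5, 2.75.
f(1) ≈ 0.69315, f(1.25) ≈ 0.81093, f(1.5) ≈ 0.91629, f(1.75) ≈ 1.01160, f(2) ≈ 1.09861, f(2.25) ≈ 1.17865, f(2.5) ≈ 1.25276, f(2.75) ≈ 1.32176.
Sum = Δt · [f(1) + f(1.25) + f(1.5) + ...].
Sum ≈ 2.07094.

2.07094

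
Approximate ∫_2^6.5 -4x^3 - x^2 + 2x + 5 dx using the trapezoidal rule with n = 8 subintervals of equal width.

-1809.52734375

Δx = (6.5 − 2)/8 = 0.5625.
f(2) = -27, f(2.5625) = -65277/1024, f(3.125) = -120.5859375, f(3.6875) = -206631/1024, f(4.25) = -311.625, f(4.8125) = -465273/1024, f(5.375) = -634.2890625, f(5.9375) = -876195/1024, f(6.5) = -1122.75.
T_8 = (Δx/2)·[f(x_0) + 2f(x_1) + ... + 2f(x_{7}) + f(x_8)].
Sum = -1809.52734375.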